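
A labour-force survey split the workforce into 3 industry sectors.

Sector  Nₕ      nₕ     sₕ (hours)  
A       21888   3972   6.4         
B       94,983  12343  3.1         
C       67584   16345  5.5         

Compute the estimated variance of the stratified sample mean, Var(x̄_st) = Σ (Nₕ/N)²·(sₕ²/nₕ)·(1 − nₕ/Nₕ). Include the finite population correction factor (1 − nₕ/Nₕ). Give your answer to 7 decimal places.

N = 184455. Term for each stratum: Wₕ²sₕ²/nₕ·(1−nₕ/Nₕ).
Var(x̄_st) = 0.0001188549 + 0.0001796214 + 0.0001883667 = 0.0004868429 → 0.0004868.

0.0004868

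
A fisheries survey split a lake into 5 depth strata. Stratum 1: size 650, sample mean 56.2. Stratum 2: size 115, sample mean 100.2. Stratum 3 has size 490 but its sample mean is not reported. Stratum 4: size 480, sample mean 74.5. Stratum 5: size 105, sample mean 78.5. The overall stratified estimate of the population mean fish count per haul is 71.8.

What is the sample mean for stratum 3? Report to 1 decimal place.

Σ Nₕx̄ₕ = N·μ, so 490·x̄_3 = 1840·71.8 − (650·56.2 + 115·100.2 + 480·74.5 + 105·78.5).
= 132112 − 92055.5 = 40056.5.
x̄_3 = 40056.5 / 490 = 81.748... → 81.7.

81.7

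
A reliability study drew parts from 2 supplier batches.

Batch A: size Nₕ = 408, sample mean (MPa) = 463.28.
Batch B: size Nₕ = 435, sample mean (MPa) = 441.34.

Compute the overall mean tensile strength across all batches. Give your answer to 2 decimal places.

N = 843; weights Wₕ = Nₕ/N = (0.4840, 0.5160).
x̄_st = Σ Wₕ·x̄ₕ = 0.4840·463.28 + 0.5160·441.34 ≈ 451.9586...
→ 451.96.

451.96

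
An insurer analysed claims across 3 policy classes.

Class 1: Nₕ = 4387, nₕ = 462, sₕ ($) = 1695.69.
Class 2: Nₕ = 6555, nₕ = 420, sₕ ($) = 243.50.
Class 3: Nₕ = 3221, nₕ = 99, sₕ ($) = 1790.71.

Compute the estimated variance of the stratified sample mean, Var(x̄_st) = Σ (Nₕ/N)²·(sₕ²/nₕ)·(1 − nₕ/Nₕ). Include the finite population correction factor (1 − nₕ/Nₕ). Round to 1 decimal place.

N = 14163. Term for each stratum: Wₕ²sₕ²/nₕ·(1−nₕ/Nₕ).
Var(x̄_st) = 534.2539 + 28.3025 + 1623.7847 = 2186.3411 → 2186.3.

2186.3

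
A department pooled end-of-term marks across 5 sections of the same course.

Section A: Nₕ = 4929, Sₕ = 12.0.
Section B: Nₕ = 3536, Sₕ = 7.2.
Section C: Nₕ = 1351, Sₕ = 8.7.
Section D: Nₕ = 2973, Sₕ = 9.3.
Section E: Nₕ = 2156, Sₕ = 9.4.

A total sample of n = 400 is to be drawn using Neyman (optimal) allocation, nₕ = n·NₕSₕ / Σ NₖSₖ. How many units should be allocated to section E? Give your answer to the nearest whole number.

56

Σ NₕSₕ = 4929·12.0 + 3536·7.2 + 1351·8.7 + 2973·9.3 + 2156·9.4 = 144276.2.
Share for E: 20266.4/144276.2 = 0.14047.
n_E = 400 × 0.14047 = 56.188... → 56.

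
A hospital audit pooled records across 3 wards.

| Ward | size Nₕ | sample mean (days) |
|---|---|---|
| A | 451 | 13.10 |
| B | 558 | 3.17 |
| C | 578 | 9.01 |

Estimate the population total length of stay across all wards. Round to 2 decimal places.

A: 451·13.10 = 5908.1
B: 558·3.17 = 1768.86
C: 578·9.01 = 5207.78
τ̂ = Σ Nₕx̄ₕ = 12884.74.

12884.74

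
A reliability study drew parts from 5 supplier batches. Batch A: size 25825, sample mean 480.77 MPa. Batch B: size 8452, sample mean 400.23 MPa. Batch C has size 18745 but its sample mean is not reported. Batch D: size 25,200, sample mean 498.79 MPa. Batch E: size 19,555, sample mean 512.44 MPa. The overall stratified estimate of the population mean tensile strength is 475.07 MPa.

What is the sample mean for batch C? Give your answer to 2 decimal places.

Σ Nₕx̄ₕ = N·μ, so 18745·x̄_C = 97777·475.07 − (25825·480.77 + 8452·400.23 + 25200·498.79 + 19555·512.44).
= 46450919.39 − 38388901.41 = 8062017.98.
x̄_C = 8062017.98 / 18745 = 430.0890... → 430.09.

430.09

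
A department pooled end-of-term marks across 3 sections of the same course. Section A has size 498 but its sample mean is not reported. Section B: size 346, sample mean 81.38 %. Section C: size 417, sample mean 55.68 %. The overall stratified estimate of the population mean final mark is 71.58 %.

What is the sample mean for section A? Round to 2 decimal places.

N = 498 + 346 + 417 = 1261.
Overall total = μ·N = 71.58·1261 = 90262.38.
Subtract the known strata: 346·81.38 + 417·55.68 = 51376.04.
Remaining total for section A: 90262.38 − 51376.04 = 38886.34.
Divide by its size: 38886.34 / 498 = 78.0850... → 78.09.

78.09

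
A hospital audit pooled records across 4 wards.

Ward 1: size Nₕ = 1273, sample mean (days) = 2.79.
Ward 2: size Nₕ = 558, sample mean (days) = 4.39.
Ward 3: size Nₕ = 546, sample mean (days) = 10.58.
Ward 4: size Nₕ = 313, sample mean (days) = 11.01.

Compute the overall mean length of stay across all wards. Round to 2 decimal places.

N = 1273 + 558 + 546 + 313 = 2690.
The stratified mean weights each stratum mean by its population share Nₕ/N.
Σ Nₕx̄ₕ = 1273·2.79 + 558·4.39 + 546·10.58 + 313·11.01 = 3551.67 + 2449.62 + 5776.68 + 3446.13 = 15224.1.
Divide by N: 15224.1 / 2690 = 5.6595... → 5.66.

5.66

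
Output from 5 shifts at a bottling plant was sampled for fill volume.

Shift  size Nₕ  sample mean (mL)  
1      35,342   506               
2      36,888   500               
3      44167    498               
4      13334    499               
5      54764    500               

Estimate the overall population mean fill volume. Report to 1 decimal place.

500.6

N = 35342 + 36888 + 44167 + 13334 + 54764 = 184495.
The stratified mean weights each stratum mean by its population share Nₕ/N.
Σ Nₕx̄ₕ = 35342·506 + 36888·500 + 44167·498 + 13334·499 + 54764·500 = 17883052 + 18444000 + 21995166 + 6653666 + 27382000 = 92357884.
Divide by N: 92357884 / 184495 = 500.598... → 500.6.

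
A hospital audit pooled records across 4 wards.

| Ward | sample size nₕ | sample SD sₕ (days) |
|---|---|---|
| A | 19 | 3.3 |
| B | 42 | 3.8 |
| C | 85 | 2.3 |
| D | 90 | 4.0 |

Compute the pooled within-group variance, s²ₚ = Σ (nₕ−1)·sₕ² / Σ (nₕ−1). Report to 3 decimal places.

A: (19−1)·3.3² = 18·10.89 = 196.02
B: (42−1)·3.8² = 41·14.44 = 592.04
C: (85−1)·2.3² = 84·5.29 = 444.36
D: (90−1)·4.0² = 89·16 = 1424
Numerator = 2656.42; denominator = Σ(nₕ−1) = 232.
s²ₚ = 2656.42/232 = 11.45009... → 11.450.

11.450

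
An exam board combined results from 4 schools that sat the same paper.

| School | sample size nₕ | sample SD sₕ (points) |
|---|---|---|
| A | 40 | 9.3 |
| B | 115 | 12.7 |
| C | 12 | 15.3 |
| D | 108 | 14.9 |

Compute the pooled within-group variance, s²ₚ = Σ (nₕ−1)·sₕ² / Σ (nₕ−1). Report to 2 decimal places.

A: (40−1)·9.3² = 39·86.49 = 3373.11
B: (115−1)·12.7² = 114·161.29 = 18387.06
C: (12−1)·15.3² = 11·234.09 = 2574.99
D: (108−1)·14.9² = 107·222.01 = 23755.07
Numerator = 48090.23; denominator = Σ(nₕ−1) = 271.
s²ₚ = 48090.23/271 = 177.4547... → 177.45.

177.45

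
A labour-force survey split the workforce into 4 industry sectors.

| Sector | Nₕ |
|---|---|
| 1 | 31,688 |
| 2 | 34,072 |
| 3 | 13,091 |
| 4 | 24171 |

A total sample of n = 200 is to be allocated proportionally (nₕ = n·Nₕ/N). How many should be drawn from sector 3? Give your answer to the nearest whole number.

Share of sector 3 = 13091/103022 = 0.12707.
Allocate 200 × 0.12707 = 25.414... → 25.

25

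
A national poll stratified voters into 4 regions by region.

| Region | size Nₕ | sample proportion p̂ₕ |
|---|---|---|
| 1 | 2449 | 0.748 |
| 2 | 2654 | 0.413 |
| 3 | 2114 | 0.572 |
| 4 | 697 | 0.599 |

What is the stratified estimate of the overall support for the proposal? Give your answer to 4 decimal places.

N = 2449 + 2654 + 2114 + 697 = 7914.
Overall proportion = Σ (Nₕ/N)·p̂ₕ.
Σ Nₕp̂ₕ = 1831.852 + 1096.102 + 1209.208 + 417.503 = 4554.665.
4554.665 / 7914 = 0.575520... → 0.5755.

0.5755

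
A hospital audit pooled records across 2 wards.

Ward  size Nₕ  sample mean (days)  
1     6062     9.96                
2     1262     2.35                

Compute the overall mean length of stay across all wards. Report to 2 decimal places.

N = 6062 + 1262 = 7324.
Overall mean = Σ (Nₕ/N)·x̄ₕ — weight by population share, not a simple average.
Σ Nₕx̄ₕ = 6062·9.96 + 1262·2.35 = 60377.52 + 2965.7 = 63343.22.
Divide by N: 63343.22 / 7324 = 8.6487... → 8.65.

8.65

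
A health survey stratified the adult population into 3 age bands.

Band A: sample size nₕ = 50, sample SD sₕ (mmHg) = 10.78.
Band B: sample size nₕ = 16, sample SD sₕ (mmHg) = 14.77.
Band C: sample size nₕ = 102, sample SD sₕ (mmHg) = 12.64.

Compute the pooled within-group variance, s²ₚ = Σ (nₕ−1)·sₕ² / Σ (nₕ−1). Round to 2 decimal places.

Degrees of freedom: 49 + 15 + 101 = 165.
Σ(nₕ−1)sₕ² = 49·116.2084 + 15·218.1529 + 101·159.7696 = 25103.2347.
s²ₚ = 25103.2347 / 165 = 152.1408... → 152.14.

152.14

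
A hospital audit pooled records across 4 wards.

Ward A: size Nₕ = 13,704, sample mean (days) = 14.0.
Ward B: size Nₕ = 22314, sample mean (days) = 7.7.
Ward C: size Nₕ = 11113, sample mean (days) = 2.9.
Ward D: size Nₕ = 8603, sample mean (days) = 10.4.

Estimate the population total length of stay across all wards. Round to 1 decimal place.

A: 13704·14.0 = 191856
B: 22314·7.7 = 171817.8
C: 11113·2.9 = 32227.7
D: 8603·10.4 = 89471.2
τ̂ = Σ Nₕx̄ₕ = 485372.7.

485372.7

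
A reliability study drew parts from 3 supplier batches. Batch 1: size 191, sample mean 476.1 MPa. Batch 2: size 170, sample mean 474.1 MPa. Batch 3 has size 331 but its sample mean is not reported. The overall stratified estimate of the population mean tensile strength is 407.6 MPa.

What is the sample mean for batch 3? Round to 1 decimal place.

Σ Nₕx̄ₕ = N·μ, so 331·x̄_3 = 692·407.6 − (191·476.1 + 170·474.1).
= 282059.2 − 171532.1 = 110527.1.
x̄_3 = 110527.1 / 331 = 333.919... → 333.9.

333.9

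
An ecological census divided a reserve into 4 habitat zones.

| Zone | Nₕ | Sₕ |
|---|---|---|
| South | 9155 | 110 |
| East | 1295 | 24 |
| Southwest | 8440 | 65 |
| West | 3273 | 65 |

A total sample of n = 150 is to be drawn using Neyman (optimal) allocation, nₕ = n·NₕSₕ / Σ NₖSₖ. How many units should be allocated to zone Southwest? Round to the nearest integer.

46

South: NₕSₕ = 9155·110 = 1007050
East: NₕSₕ = 1295·24 = 31080
Southwest: NₕSₕ = 8440·65 = 548600
West: NₕSₕ = 3273·65 = 212745
Σ NₕSₕ = 1799475.
n_Southwest = 150·548600/1799475 = 45.730... → 46.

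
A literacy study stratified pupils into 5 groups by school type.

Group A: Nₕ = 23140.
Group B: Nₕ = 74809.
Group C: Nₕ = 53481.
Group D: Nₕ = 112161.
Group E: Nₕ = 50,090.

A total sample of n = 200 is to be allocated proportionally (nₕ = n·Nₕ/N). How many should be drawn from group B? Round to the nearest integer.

Share of group B = 74809/313681 = 0.23849.
Allocate 200 × 0.23849 = 47.698... → 48.

48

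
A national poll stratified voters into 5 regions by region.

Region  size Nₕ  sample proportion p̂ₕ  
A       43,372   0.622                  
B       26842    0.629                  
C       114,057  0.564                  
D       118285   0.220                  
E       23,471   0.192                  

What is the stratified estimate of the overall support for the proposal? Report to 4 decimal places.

0.4255

N = 43372 + 26842 + 114057 + 118285 + 23471 = 326027.
Overall proportion = Σ (Nₕ/N)·p̂ₕ.
Σ Nₕp̂ₕ = 26977.384 + 16883.618 + 64328.148 + 26022.7 + 4506.432 = 138718.282.
138718.282 / 326027 = 0.425481... → 0.4255.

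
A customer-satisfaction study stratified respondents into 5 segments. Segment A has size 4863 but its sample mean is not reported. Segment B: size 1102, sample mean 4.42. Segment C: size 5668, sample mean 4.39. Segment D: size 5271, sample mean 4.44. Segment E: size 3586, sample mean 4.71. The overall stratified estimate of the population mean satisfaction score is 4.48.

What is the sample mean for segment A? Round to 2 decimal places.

N = 4863 + 1102 + 5668 + 5271 + 3586 = 20490.
Overall total = μ·N = 4.48·20490 = 91795.2.
Subtract the known strata: 1102·4.42 + 5668·4.39 + 5271·4.44 + 3586·4.71 = 70046.66.
Remaining total for segment A: 91795.2 − 70046.66 = 21748.54.
Divide by its size: 21748.54 / 4863 = 4.4722... → 4.47.

4.47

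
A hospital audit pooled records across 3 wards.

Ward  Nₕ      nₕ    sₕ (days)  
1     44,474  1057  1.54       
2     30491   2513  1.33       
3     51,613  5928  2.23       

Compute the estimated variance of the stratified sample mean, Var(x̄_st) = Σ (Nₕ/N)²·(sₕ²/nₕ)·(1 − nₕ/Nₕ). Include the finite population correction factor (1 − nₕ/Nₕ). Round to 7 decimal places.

N = 126578; Wₕ = Nₕ/N.
ward 1: (44474/126578)²·1.54²/1057·(1 − 1057/44474) = 0.0002704058
ward 2: (30491/126578)²·1.33²/2513·(1 − 2513/30491) = 0.0000374785
ward 3: (51613/126578)²·2.23²/5928·(1 − 5928/51613) = 0.0001234576
Sum = 0.0004313419 → 0.0004313.

0.0004313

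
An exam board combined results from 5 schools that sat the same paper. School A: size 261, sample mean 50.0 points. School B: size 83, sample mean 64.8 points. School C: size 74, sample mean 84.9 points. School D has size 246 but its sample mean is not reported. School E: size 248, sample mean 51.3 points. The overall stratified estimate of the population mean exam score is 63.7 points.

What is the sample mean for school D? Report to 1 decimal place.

84.0

Σ Nₕx̄ₕ = N·μ, so 246·x̄_D = 912·63.7 − (261·50.0 + 83·64.8 + 74·84.9 + 248·51.3).
= 58094.4 − 37433.4 = 20661.
x̄_D = 20661 / 246 = 83.988... → 84.0.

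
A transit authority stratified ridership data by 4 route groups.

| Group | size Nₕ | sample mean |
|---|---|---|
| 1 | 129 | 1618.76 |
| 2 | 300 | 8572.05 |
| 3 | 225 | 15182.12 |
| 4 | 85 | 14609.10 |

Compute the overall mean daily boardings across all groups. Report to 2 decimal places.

N = 129 + 300 + 225 + 85 = 739.
Weight each subgroup mean by Nₕ/N and sum.
Σ Nₕx̄ₕ = 129·1618.76 + 300·8572.05 + 225·15182.12 + 85·14609.10 = 208820.04 + 2571615 + 3415977 + 1241773.5 = 7438185.54.
Divide by N: 7438185.54 / 739 = 10065.2037... → 10065.20.

10065.20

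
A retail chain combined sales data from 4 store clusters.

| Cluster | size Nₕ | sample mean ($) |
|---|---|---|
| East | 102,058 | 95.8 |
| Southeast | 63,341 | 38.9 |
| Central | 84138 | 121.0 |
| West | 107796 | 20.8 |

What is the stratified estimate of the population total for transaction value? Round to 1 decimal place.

24663976.1

East: 102058·95.8 = 9777156.4
Southeast: 63341·38.9 = 2463964.9
Central: 84138·121.0 = 10180698
West: 107796·20.8 = 2242156.8
τ̂ = Σ Nₕx̄ₕ = 24663976.1.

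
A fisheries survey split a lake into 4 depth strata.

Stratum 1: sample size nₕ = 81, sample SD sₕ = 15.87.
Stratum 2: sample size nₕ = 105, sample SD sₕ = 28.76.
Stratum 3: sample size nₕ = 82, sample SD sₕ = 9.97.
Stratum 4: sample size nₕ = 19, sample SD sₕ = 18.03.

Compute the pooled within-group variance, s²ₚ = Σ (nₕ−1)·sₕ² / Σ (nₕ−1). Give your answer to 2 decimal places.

424.29

1: (81−1)·15.87² = 80·251.8569 = 20148.552
2: (105−1)·28.76² = 104·827.1376 = 86022.3104
3: (82−1)·9.97² = 81·99.4009 = 8051.4729
4: (19−1)·18.03² = 18·325.0809 = 5851.4562
Numerator = 120073.7915; denominator = Σ(nₕ−1) = 283.
s²ₚ = 120073.7915/283 = 424.2890... → 424.29.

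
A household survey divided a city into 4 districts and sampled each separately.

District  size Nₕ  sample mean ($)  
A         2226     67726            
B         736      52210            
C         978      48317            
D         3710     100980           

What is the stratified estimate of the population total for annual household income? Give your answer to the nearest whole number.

611074462

A: 2226·67726 = 150758076
B: 736·52210 = 38426560
C: 978·48317 = 47254026
D: 3710·100980 = 374635800
τ̂ = Σ Nₕx̄ₕ = 611074462.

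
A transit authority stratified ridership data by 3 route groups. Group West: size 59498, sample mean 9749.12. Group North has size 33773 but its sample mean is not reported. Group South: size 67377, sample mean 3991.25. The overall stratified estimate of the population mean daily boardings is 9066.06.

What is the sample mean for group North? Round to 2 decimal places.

N = 59498 + 33773 + 67377 = 160648.
Overall total = μ·N = 9066.06·160648 = 1456444406.88.
Subtract the known strata: 59498·9749.12 + 67377·3991.25 = 848971593.01.
Remaining total for group North: 1456444406.88 − 848971593.01 = 607472813.87.
Divide by its size: 607472813.87 / 33773 = 17986.9367... → 17986.94.

17986.94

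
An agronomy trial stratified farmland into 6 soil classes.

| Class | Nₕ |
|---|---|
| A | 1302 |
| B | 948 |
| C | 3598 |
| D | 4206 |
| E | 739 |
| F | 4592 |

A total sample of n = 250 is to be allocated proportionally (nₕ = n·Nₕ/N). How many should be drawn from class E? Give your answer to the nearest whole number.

Share of class E = 739/15385 = 0.04803.
Allocate 250 × 0.04803 = 12.008... → 12.

12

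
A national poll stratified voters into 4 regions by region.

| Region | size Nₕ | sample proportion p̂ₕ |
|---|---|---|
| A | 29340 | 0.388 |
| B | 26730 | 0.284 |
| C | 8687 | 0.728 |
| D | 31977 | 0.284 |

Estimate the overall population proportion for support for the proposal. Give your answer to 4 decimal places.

N = 29340 + 26730 + 8687 + 31977 = 96734.
Overall proportion = Σ (Nₕ/N)·p̂ₕ.
Σ Nₕp̂ₕ = 11383.92 + 7591.32 + 6324.136 + 9081.468 = 34380.844.
34380.844 / 96734 = 0.355416... → 0.3554.

0.3554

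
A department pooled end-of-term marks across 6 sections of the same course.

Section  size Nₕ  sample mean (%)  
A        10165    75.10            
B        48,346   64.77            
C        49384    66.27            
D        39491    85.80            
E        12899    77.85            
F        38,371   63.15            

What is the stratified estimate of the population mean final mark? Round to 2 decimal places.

x̄_st = (Σ Nₕx̄ₕ) / (Σ Nₕ) = (10165·75.10 + 48346·64.77 + 49384·66.27 + 39491·85.80 + 12899·77.85 + 38371·63.15) / 198656
= 13983083.2 / 198656 = 70.3884... → 70.39.

70.39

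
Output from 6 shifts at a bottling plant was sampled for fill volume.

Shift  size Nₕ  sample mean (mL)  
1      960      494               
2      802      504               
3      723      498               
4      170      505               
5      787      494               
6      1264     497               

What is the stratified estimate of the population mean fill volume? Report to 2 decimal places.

497.52

x̄_st = (Σ Nₕx̄ₕ) / (Σ Nₕ) = (960·494 + 802·504 + 723·498 + 170·505 + 787·494 + 1264·497) / 4706
= 2341338 / 4706 = 497.5219... → 497.52.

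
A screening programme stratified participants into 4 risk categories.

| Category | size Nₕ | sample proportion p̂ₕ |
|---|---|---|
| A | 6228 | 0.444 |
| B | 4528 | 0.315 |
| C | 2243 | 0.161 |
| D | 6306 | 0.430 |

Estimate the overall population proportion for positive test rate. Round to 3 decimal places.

Wₕ = Nₕ/N with N = 19305: 0.3226, 0.2346, 0.1162, 0.3267.
p̂_st = 0.3226·0.444 + 0.2346·0.315 + 0.1162·0.161 + 0.3267·0.430 ≈ 0.37629... → 0.376.

0.376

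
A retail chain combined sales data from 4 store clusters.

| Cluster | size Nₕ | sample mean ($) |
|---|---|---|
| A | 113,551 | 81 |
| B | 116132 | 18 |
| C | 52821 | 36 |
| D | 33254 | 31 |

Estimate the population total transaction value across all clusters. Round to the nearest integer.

14220437

Estimate total by summing Nₕ·x̄ₕ over strata.
113551·81 + 116132·18 + 52821·36 + 33254·31 = 9197631 + 2090376 + 1901556 + 1030874 = 14220437.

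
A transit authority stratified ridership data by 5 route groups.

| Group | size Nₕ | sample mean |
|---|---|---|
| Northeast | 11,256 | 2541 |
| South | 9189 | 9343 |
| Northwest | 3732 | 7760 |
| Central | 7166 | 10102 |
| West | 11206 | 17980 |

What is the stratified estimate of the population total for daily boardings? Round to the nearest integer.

417289455

Population total = Σ Nₕ·x̄ₕ (each stratum's size times its mean).
11256·2541 + 9189·9343 + 3732·7760 + 7166·10102 + 11206·17980 = 28601496 + 85852827 + 28960320 + 72390932 + 201483880 = 417289455.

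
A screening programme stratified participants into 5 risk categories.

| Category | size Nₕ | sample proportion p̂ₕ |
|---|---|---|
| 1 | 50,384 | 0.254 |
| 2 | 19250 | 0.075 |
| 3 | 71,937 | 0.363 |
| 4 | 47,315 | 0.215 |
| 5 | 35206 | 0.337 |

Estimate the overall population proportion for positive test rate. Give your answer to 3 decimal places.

Wₕ = Nₕ/N with N = 224092: 0.2248, 0.0859, 0.3210, 0.2111, 0.1571.
p̂_st = 0.2248·0.254 + 0.0859·0.075 + 0.3210·0.363 + 0.2111·0.215 + 0.1571·0.337 ≈ 0.27842... → 0.278.

0.278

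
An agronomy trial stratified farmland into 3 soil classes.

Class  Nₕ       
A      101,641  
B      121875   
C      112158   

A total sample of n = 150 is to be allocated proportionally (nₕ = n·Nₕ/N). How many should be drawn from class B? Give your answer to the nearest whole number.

N = 101641 + 121875 + 112158 = 335674.
n_B = 150·121875/335674 = 54.461... → 54.

54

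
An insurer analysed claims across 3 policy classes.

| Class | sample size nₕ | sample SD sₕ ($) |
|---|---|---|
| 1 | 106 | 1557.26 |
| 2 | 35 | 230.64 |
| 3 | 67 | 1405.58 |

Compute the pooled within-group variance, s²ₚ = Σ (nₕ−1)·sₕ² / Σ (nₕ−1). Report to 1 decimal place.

1886990.4

1: (106−1)·1557.26² = 105·2425058.7076 = 254631164.298
2: (35−1)·230.64² = 34·53194.8096 = 1808623.5264
3: (67−1)·1405.58² = 66·1975655.1364 = 130393239.0024
Numerator = 386833026.8268; denominator = Σ(nₕ−1) = 205.
s²ₚ = 386833026.8268/205 = 1886990.375... → 1886990.4.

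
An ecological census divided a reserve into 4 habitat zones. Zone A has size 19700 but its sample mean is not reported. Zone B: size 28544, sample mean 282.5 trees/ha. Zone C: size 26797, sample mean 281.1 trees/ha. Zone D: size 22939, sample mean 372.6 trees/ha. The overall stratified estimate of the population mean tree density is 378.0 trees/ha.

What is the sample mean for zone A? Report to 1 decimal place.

N = 19700 + 28544 + 26797 + 22939 = 97980.
Overall total = μ·N = 378.0·97980 = 37036440.
Subtract the known strata: 28544·282.5 + 26797·281.1 + 22939·372.6 = 24143388.1.
Remaining total for zone A: 37036440 − 24143388.1 = 12893051.9.
Divide by its size: 12893051.9 / 19700 = 654.470... → 654.5.

654.5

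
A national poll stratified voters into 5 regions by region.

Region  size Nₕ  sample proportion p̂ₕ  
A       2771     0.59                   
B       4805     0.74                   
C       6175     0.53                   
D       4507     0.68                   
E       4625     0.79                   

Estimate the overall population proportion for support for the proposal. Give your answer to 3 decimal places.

Wₕ = Nₕ/N with N = 22883: 0.1211, 0.2100, 0.2699, 0.1970, 0.2021.
p̂_st = 0.1211·0.59 + 0.2100·0.74 + 0.2699·0.53 + 0.1970·0.68 + 0.2021·0.79 ≈ 0.66346... → 0.663.

0.663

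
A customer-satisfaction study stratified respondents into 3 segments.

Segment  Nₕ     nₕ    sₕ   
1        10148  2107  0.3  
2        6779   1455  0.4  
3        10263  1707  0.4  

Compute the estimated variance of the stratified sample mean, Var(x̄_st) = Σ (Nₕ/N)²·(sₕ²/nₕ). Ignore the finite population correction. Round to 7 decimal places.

N = 27190. Term for each stratum: Wₕ²sₕ²/nₕ.
Var(x̄_st) = 0.0000059500 + 0.0000068355 + 0.0000133542 = 0.0000261397 → 0.0000261.

0.0000261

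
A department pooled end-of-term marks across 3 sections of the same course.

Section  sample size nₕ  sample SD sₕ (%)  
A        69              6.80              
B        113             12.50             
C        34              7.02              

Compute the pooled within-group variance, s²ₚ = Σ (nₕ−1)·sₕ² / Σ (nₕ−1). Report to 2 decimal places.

Degrees of freedom: 68 + 112 + 33 = 213.
Σ(nₕ−1)sₕ² = 68·46.24 + 112·156.25 + 33·49.2804 = 22270.5732.
s²ₚ = 22270.5732 / 213 = 104.5567... → 104.56.

104.56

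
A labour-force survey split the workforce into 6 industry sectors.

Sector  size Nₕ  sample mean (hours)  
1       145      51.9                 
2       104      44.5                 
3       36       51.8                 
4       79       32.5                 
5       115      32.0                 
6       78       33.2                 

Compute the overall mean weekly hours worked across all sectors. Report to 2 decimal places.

41.03

N = 145 + 104 + 36 + 79 + 115 + 78 = 557.
Weight each subgroup mean by Nₕ/N and sum.
Σ Nₕx̄ₕ = 145·51.9 + 104·44.5 + 36·51.8 + 79·32.5 + 115·32.0 + 78·33.2 = 7525.5 + 4628 + 1864.8 + 2567.5 + 3680 + 2589.6 = 22855.4.
Divide by N: 22855.4 / 557 = 41.0330... → 41.03.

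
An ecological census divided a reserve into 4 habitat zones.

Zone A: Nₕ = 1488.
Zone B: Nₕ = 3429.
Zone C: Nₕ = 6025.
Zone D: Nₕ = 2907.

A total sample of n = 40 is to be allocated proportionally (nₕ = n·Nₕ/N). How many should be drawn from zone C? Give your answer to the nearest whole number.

Share of zone C = 6025/13849 = 0.43505.
Allocate 40 × 0.43505 = 17.402... → 17.

17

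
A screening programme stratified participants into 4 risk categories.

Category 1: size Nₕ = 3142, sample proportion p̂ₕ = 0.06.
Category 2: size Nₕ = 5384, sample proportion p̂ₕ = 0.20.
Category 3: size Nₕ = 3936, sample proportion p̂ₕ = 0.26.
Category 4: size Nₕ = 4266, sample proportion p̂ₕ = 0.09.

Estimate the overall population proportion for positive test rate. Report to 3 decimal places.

0.160

N = 3142 + 5384 + 3936 + 4266 = 16728.
Overall proportion = Σ (Nₕ/N)·p̂ₕ.
Σ Nₕp̂ₕ = 188.52 + 1076.8 + 1023.36 + 383.94 = 2672.62.
2672.62 / 16728 = 0.15977... → 0.160.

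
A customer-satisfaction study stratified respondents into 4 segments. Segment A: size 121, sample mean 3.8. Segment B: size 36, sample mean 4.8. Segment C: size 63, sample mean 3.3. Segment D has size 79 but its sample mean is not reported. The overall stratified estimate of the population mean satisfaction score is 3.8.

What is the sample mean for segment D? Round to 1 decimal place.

N = 121 + 36 + 63 + 79 = 299.
Overall total = μ·N = 3.8·299 = 1136.2.
Subtract the known strata: 121·3.8 + 36·4.8 + 63·3.3 = 840.5.
Remaining total for segment D: 1136.2 − 840.5 = 295.7.
Divide by its size: 295.7 / 79 = 3.743... → 3.7.

3.7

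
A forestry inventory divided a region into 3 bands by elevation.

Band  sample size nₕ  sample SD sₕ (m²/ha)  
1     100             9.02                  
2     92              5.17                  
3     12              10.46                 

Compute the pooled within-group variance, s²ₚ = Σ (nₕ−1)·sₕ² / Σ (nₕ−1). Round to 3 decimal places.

Degrees of freedom: 99 + 91 + 11 = 201.
Σ(nₕ−1)sₕ² = 99·81.3604 + 91·26.7289 + 11·109.4116 = 11690.5371.
s²ₚ = 11690.5371 / 201 = 58.16188... → 58.162.

58.162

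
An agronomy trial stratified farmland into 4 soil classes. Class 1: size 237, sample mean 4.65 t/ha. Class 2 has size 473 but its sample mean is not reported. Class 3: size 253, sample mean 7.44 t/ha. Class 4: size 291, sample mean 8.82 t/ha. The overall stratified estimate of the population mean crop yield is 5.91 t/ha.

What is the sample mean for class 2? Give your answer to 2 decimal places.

3.93

N = 237 + 473 + 253 + 291 = 1254.
Overall total = μ·N = 5.91·1254 = 7411.14.
Subtract the known strata: 237·4.65 + 253·7.44 + 291·8.82 = 5550.99.
Remaining total for class 2: 7411.14 − 5550.99 = 1860.15.
Divide by its size: 1860.15 / 473 = 3.9327... → 3.93.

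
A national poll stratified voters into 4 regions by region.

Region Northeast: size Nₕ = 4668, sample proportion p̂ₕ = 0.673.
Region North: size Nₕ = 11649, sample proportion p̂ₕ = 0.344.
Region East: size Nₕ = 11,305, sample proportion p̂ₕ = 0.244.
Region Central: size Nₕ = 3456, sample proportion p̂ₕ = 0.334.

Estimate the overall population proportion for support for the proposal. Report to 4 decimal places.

0.3559

N = 4668 + 11649 + 11305 + 3456 = 31078.
Overall proportion = Σ (Nₕ/N)·p̂ₕ.
Σ Nₕp̂ₕ = 3141.564 + 4007.256 + 2758.42 + 1154.304 = 11061.544.
11061.544 / 31078 = 0.355928... → 0.3559.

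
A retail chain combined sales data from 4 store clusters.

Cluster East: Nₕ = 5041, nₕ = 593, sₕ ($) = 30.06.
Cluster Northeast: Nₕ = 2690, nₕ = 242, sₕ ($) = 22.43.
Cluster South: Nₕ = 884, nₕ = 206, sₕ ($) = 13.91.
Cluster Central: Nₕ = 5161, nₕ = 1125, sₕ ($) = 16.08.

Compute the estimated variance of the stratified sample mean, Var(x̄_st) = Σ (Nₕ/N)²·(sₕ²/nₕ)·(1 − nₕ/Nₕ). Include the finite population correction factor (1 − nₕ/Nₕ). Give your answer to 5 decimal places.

0.28037

N = 13776. Term for each stratum: Wₕ²sₕ²/nₕ·(1−nₕ/Nₕ).
Var(x̄_st) = 0.18003563 + 0.07213742 + 0.00296635 + 0.02522658 = 0.28036598 → 0.28037.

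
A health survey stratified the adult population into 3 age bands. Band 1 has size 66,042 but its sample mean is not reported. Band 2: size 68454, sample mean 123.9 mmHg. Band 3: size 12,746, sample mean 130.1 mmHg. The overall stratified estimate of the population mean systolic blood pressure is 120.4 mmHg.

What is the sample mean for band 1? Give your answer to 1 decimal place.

114.9

Σ Nₕx̄ₕ = N·μ, so 66042·x̄_1 = 147242·120.4 − (68454·123.9 + 12746·130.1).
= 17727936.8 − 10139705.2 = 7588231.6.
x̄_1 = 7588231.6 / 66042 = 114.900... → 114.9.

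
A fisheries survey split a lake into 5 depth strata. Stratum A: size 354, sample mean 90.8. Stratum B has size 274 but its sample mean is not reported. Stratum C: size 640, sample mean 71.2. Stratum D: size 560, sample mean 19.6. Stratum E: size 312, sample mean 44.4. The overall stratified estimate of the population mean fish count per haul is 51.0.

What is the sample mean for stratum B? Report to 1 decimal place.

24.1

N = 354 + 274 + 640 + 560 + 312 = 2140.
Overall total = μ·N = 51.0·2140 = 109140.
Subtract the known strata: 354·90.8 + 640·71.2 + 560·19.6 + 312·44.4 = 102540.
Remaining total for stratum B: 109140 − 102540 = 6600.
Divide by its size: 6600 / 274 = 24.088... → 24.1.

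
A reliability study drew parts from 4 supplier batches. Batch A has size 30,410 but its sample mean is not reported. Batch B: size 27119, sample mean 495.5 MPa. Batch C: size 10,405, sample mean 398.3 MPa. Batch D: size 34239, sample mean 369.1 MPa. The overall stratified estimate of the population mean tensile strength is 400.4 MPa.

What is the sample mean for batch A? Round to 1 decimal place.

351.6

Σ Nₕx̄ₕ = N·μ, so 30410·x̄_A = 102173·400.4 − (27119·495.5 + 10405·398.3 + 34239·369.1).
= 40910069.2 − 30219390.9 = 10690678.3.
x̄_A = 10690678.3 / 30410 = 351.551... → 351.6.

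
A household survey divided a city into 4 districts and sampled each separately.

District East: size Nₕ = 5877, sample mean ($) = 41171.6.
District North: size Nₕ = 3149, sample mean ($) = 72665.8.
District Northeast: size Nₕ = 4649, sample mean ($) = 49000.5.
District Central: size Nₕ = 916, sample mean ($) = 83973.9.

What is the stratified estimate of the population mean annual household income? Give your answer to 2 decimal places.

53150.13

N = 5877 + 3149 + 4649 + 916 = 14591.
Weight each subgroup mean by Nₕ/N and sum.
Σ Nₕx̄ₕ = 5877·41171.6 + 3149·72665.8 + 4649·49000.5 + 916·83973.9 = 241965493.2 + 228824604.2 + 227803324.5 + 76920092.4 = 775513514.3.
Divide by N: 775513514.3 / 14591 = 53150.1278... → 53150.13.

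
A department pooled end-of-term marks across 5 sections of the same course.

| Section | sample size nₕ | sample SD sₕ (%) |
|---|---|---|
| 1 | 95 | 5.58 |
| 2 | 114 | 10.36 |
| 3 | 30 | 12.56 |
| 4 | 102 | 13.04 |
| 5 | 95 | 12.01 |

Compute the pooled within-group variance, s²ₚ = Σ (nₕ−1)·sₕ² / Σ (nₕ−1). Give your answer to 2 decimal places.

Degrees of freedom: 94 + 113 + 29 + 101 + 94 = 431.
Σ(nₕ−1)sₕ² = 94·31.1364 + 113·107.3296 + 29·157.7536 + 101·170.0416 + 94·144.2401 = 50362.6918.
s²ₚ = 50362.6918 / 431 = 116.8508... → 116.85.

116.85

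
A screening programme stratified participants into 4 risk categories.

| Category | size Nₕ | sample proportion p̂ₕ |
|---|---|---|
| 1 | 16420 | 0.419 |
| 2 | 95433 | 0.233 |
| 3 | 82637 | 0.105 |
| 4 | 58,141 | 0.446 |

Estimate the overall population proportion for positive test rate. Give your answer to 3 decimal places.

0.252

Wₕ = Nₕ/N with N = 252631: 0.0650, 0.3778, 0.3271, 0.2301.
p̂_st = 0.0650·0.419 + 0.3778·0.233 + 0.3271·0.105 + 0.2301·0.446 ≈ 0.25224... → 0.252.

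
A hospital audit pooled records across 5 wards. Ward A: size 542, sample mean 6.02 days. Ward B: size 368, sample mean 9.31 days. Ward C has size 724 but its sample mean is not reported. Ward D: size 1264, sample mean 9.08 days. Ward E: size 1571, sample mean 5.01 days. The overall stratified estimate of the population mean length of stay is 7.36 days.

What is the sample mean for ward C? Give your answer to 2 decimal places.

9.47

N = 542 + 368 + 724 + 1264 + 1571 = 4469.
Overall total = μ·N = 7.36·4469 = 32891.84.
Subtract the known strata: 542·6.02 + 368·9.31 + 1264·9.08 + 1571·5.01 = 26036.75.
Remaining total for ward C: 32891.84 − 26036.75 = 6855.09.
Divide by its size: 6855.09 / 724 = 9.4684... → 9.47.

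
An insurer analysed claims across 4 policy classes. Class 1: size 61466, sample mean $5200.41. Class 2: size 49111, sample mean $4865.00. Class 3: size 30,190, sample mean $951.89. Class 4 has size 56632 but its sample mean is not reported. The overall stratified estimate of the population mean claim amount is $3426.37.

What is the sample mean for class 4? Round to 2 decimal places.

1572.45

Σ Nₕx̄ₕ = N·μ, so 56632·x̄_4 = 197399·3426.37 − (61466·5200.41 + 49111·4865.00 + 30190·951.89).
= 676362011.63 − 587310975.16 = 89051036.47.
x̄_4 = 89051036.47 / 56632 = 1572.4508... → 1572.45.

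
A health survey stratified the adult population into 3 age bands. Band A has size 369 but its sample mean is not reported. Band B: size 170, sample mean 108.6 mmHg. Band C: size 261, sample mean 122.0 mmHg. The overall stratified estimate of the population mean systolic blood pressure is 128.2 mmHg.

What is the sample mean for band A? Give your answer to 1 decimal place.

141.6

Σ Nₕx̄ₕ = N·μ, so 369·x̄_A = 800·128.2 − (170·108.6 + 261·122.0).
= 102560 − 50304 = 52256.
x̄_A = 52256 / 369 = 141.615... → 141.6.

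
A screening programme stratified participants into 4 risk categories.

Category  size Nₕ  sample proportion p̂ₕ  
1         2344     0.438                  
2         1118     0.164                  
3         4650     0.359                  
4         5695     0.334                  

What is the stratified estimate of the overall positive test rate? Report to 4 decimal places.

N = 2344 + 1118 + 4650 + 5695 = 13807.
Overall proportion = Σ (Nₕ/N)·p̂ₕ.
Σ Nₕp̂ₕ = 1026.672 + 183.352 + 1669.35 + 1902.13 = 4781.504.
4781.504 / 13807 = 0.346310... → 0.3463.

0.3463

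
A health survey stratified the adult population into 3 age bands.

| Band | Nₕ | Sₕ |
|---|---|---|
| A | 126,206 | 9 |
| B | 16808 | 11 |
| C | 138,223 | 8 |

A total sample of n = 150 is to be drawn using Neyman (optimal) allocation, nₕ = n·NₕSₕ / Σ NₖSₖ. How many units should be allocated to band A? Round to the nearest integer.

Σ NₕSₕ = 126206·9 + 16808·11 + 138223·8 = 2426526.
Share for A: 1135854/2426526 = 0.46810.
n_A = 150 × 0.46810 = 70.215... → 70.

70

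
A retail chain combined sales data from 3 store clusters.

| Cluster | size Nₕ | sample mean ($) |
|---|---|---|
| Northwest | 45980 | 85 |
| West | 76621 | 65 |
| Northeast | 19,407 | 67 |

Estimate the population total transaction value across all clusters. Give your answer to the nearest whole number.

Estimate total by summing Nₕ·x̄ₕ over strata.
45980·85 + 76621·65 + 19407·67 = 3908300 + 4980365 + 1300269 = 10188934.

10188934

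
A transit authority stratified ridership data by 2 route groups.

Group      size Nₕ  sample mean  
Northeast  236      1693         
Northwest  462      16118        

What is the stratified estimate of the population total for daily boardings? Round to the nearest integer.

7846064

Northeast: 236·1693 = 399548
Northwest: 462·16118 = 7446516
τ̂ = Σ Nₕx̄ₕ = 7846064.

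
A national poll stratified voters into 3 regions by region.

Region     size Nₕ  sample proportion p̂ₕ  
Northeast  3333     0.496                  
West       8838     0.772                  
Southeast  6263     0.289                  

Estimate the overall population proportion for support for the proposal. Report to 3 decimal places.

0.558

N = 3333 + 8838 + 6263 = 18434.
Overall proportion = Σ (Nₕ/N)·p̂ₕ.
Σ Nₕp̂ₕ = 1653.168 + 6822.936 + 1810.007 = 10286.111.
10286.111 / 18434 = 0.55800... → 0.558.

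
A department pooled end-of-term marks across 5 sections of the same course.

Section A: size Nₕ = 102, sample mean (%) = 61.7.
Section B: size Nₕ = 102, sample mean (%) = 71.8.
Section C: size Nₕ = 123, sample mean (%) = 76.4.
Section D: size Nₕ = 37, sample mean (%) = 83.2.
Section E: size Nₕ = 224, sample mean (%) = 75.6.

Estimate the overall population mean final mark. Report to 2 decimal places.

N = 102 + 102 + 123 + 37 + 224 = 588.
Overall mean = Σ (Nₕ/N)·x̄ₕ — weight by population share, not a simple average.
Σ Nₕx̄ₕ = 102·61.7 + 102·71.8 + 123·76.4 + 37·83.2 + 224·75.6 = 6293.4 + 7323.6 + 9397.2 + 3078.4 + 16934.4 = 43027.
Divide by N: 43027 / 588 = 73.1752... → 73.18.

73.18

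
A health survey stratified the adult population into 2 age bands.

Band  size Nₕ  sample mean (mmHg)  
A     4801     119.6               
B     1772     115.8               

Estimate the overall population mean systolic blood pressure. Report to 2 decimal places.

x̄_st = (Σ Nₕx̄ₕ) / (Σ Nₕ) = (4801·119.6 + 1772·115.8) / 6573
= 779397.2 / 6573 = 118.5756... → 118.58.

118.58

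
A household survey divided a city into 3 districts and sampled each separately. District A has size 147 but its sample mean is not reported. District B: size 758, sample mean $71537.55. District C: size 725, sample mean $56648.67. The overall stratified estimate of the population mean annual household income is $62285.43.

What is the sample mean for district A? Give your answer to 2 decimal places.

42377.57

N = 147 + 758 + 725 = 1630.
Overall total = μ·N = 62285.43·1630 = 101525250.9.
Subtract the known strata: 758·71537.55 + 725·56648.67 = 95295748.65.
Remaining total for district A: 101525250.9 − 95295748.65 = 6229502.25.
Divide by its size: 6229502.25 / 147 = 42377.5663... → 42377.57.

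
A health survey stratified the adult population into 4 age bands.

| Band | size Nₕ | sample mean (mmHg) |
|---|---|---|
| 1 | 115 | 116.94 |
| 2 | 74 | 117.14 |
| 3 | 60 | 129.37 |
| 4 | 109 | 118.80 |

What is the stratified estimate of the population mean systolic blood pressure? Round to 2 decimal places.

N = 115 + 74 + 60 + 109 = 358.
The stratified mean weights each stratum mean by its population share Nₕ/N.
Σ Nₕx̄ₕ = 115·116.94 + 74·117.14 + 60·129.37 + 109·118.80 = 13448.1 + 8668.36 + 7762.2 + 12949.2 = 42827.86.
Divide by N: 42827.86 / 358 = 119.6309... → 119.63.

119.63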